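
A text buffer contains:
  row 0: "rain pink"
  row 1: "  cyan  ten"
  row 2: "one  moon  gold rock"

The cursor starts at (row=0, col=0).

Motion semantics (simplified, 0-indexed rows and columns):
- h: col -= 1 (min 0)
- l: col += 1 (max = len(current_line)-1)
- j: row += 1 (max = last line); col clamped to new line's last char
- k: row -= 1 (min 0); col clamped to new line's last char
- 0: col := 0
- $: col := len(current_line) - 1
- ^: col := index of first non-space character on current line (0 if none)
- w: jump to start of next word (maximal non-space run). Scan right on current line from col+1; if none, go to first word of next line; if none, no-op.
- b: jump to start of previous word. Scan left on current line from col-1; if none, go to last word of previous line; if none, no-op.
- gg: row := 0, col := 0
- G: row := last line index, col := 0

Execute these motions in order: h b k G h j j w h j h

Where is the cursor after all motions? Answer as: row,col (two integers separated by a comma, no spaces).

After 1 (h): row=0 col=0 char='r'
After 2 (b): row=0 col=0 char='r'
After 3 (k): row=0 col=0 char='r'
After 4 (G): row=2 col=0 char='o'
After 5 (h): row=2 col=0 char='o'
After 6 (j): row=2 col=0 char='o'
After 7 (j): row=2 col=0 char='o'
After 8 (w): row=2 col=5 char='m'
After 9 (h): row=2 col=4 char='_'
After 10 (j): row=2 col=4 char='_'
After 11 (h): row=2 col=3 char='_'

Answer: 2,3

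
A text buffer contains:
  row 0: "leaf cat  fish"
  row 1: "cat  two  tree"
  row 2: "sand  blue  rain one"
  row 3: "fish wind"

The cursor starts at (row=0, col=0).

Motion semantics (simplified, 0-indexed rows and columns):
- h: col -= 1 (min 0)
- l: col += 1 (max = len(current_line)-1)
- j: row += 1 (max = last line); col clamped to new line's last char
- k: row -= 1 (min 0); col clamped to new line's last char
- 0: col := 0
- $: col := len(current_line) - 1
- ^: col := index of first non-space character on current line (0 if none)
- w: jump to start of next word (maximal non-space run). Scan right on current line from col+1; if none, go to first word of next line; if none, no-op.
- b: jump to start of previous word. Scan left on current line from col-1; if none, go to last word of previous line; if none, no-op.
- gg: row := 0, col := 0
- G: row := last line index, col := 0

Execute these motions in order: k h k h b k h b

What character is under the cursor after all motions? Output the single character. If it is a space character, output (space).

After 1 (k): row=0 col=0 char='l'
After 2 (h): row=0 col=0 char='l'
After 3 (k): row=0 col=0 char='l'
After 4 (h): row=0 col=0 char='l'
After 5 (b): row=0 col=0 char='l'
After 6 (k): row=0 col=0 char='l'
After 7 (h): row=0 col=0 char='l'
After 8 (b): row=0 col=0 char='l'

Answer: l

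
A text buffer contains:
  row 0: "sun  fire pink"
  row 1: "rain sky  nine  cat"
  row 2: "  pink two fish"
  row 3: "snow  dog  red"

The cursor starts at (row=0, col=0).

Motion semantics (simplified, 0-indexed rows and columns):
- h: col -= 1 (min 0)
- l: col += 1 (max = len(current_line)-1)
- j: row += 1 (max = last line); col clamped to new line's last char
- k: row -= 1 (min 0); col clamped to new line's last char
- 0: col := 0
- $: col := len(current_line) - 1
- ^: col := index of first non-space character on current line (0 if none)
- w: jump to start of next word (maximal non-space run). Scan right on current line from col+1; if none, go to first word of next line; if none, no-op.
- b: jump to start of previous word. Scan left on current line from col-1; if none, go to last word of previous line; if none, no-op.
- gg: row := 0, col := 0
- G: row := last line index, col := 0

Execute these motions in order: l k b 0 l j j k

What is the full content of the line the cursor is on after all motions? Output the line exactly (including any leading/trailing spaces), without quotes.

Answer: rain sky  nine  cat

Derivation:
After 1 (l): row=0 col=1 char='u'
After 2 (k): row=0 col=1 char='u'
After 3 (b): row=0 col=0 char='s'
After 4 (0): row=0 col=0 char='s'
After 5 (l): row=0 col=1 char='u'
After 6 (j): row=1 col=1 char='a'
After 7 (j): row=2 col=1 char='_'
After 8 (k): row=1 col=1 char='a'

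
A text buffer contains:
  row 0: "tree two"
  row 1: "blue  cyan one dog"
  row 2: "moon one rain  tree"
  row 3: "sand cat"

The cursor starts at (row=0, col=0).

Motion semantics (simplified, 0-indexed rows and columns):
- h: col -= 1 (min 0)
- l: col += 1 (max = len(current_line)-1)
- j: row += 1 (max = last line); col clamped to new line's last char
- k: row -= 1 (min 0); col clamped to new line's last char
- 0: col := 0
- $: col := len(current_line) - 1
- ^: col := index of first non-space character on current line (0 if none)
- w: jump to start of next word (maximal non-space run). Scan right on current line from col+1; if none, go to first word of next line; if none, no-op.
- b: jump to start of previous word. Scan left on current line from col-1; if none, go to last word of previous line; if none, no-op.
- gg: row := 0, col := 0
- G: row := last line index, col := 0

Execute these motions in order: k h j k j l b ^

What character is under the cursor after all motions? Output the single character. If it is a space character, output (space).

After 1 (k): row=0 col=0 char='t'
After 2 (h): row=0 col=0 char='t'
After 3 (j): row=1 col=0 char='b'
After 4 (k): row=0 col=0 char='t'
After 5 (j): row=1 col=0 char='b'
After 6 (l): row=1 col=1 char='l'
After 7 (b): row=1 col=0 char='b'
After 8 (^): row=1 col=0 char='b'

Answer: b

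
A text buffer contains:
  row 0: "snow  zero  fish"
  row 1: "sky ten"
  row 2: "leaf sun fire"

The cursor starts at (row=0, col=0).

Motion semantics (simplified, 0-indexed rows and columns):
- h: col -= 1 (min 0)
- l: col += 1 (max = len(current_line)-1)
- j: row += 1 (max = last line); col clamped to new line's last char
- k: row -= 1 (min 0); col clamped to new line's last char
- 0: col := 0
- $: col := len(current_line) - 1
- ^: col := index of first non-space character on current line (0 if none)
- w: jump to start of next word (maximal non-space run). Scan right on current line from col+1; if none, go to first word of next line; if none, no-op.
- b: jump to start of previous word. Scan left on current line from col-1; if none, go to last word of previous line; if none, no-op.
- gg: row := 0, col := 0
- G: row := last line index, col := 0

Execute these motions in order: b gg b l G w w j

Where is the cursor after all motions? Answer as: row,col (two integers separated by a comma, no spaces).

Answer: 2,9

Derivation:
After 1 (b): row=0 col=0 char='s'
After 2 (gg): row=0 col=0 char='s'
After 3 (b): row=0 col=0 char='s'
After 4 (l): row=0 col=1 char='n'
After 5 (G): row=2 col=0 char='l'
After 6 (w): row=2 col=5 char='s'
After 7 (w): row=2 col=9 char='f'
After 8 (j): row=2 col=9 char='f'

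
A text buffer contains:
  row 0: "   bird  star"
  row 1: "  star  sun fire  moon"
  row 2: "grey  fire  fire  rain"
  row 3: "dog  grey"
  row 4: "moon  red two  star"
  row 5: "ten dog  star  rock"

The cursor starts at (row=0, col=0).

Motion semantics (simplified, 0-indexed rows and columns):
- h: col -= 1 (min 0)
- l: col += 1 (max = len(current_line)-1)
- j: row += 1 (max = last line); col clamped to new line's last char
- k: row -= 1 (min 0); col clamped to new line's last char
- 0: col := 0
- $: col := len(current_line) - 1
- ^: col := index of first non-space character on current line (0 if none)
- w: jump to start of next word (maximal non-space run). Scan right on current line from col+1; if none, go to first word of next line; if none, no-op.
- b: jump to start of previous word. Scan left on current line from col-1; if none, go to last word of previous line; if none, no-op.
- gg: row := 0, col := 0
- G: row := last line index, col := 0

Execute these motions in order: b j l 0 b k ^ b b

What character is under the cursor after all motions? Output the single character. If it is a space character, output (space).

Answer: b

Derivation:
After 1 (b): row=0 col=0 char='_'
After 2 (j): row=1 col=0 char='_'
After 3 (l): row=1 col=1 char='_'
After 4 (0): row=1 col=0 char='_'
After 5 (b): row=0 col=9 char='s'
After 6 (k): row=0 col=9 char='s'
After 7 (^): row=0 col=3 char='b'
After 8 (b): row=0 col=3 char='b'
After 9 (b): row=0 col=3 char='b'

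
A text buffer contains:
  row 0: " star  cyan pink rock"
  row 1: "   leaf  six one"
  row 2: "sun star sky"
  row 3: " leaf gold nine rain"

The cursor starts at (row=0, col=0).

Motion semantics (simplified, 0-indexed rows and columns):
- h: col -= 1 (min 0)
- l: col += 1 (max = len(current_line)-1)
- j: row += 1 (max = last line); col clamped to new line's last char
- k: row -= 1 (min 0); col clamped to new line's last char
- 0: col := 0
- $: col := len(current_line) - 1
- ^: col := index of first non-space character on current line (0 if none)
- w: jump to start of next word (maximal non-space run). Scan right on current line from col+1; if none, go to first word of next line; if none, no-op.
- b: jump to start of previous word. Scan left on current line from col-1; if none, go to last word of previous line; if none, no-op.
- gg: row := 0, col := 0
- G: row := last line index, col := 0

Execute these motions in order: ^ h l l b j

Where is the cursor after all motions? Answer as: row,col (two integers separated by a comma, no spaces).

Answer: 1,1

Derivation:
After 1 (^): row=0 col=1 char='s'
After 2 (h): row=0 col=0 char='_'
After 3 (l): row=0 col=1 char='s'
After 4 (l): row=0 col=2 char='t'
After 5 (b): row=0 col=1 char='s'
After 6 (j): row=1 col=1 char='_'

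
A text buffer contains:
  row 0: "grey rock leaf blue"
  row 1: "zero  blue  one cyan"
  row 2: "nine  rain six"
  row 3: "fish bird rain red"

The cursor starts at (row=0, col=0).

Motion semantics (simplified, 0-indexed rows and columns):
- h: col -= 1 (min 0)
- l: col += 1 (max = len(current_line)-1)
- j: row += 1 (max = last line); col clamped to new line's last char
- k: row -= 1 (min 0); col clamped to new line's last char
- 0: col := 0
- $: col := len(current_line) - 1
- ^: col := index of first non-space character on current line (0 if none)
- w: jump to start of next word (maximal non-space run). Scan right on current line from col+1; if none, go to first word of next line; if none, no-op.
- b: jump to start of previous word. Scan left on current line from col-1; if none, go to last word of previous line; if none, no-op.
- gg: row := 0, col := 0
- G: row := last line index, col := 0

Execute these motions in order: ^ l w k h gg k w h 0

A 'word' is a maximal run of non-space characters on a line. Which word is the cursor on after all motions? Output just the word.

After 1 (^): row=0 col=0 char='g'
After 2 (l): row=0 col=1 char='r'
After 3 (w): row=0 col=5 char='r'
After 4 (k): row=0 col=5 char='r'
After 5 (h): row=0 col=4 char='_'
After 6 (gg): row=0 col=0 char='g'
After 7 (k): row=0 col=0 char='g'
After 8 (w): row=0 col=5 char='r'
After 9 (h): row=0 col=4 char='_'
After 10 (0): row=0 col=0 char='g'

Answer: grey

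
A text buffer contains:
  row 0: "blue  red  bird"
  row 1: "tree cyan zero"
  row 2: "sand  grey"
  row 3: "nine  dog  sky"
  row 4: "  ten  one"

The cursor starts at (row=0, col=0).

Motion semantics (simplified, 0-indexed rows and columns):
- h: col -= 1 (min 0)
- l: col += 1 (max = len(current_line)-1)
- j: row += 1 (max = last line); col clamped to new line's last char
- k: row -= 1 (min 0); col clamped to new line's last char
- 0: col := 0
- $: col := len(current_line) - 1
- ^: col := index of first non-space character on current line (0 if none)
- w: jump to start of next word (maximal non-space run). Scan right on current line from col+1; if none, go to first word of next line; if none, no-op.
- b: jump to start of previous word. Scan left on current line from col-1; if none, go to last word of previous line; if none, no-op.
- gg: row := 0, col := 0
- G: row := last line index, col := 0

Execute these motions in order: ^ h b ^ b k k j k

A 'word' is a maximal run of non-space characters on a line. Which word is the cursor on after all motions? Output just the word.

Answer: blue

Derivation:
After 1 (^): row=0 col=0 char='b'
After 2 (h): row=0 col=0 char='b'
After 3 (b): row=0 col=0 char='b'
After 4 (^): row=0 col=0 char='b'
After 5 (b): row=0 col=0 char='b'
After 6 (k): row=0 col=0 char='b'
After 7 (k): row=0 col=0 char='b'
After 8 (j): row=1 col=0 char='t'
After 9 (k): row=0 col=0 char='b'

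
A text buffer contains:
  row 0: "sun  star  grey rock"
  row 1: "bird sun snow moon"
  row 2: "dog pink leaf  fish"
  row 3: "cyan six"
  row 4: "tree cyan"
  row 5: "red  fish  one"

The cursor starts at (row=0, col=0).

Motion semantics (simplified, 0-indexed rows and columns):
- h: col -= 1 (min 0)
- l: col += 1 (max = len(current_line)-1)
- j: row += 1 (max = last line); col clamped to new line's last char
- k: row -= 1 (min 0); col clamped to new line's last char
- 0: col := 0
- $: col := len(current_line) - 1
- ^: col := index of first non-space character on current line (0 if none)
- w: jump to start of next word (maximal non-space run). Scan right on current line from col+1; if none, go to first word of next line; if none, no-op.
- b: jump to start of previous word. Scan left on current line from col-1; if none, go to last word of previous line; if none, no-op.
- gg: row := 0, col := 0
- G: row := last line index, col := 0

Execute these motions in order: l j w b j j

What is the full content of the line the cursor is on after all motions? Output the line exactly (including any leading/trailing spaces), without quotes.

Answer: cyan six

Derivation:
After 1 (l): row=0 col=1 char='u'
After 2 (j): row=1 col=1 char='i'
After 3 (w): row=1 col=5 char='s'
After 4 (b): row=1 col=0 char='b'
After 5 (j): row=2 col=0 char='d'
After 6 (j): row=3 col=0 char='c'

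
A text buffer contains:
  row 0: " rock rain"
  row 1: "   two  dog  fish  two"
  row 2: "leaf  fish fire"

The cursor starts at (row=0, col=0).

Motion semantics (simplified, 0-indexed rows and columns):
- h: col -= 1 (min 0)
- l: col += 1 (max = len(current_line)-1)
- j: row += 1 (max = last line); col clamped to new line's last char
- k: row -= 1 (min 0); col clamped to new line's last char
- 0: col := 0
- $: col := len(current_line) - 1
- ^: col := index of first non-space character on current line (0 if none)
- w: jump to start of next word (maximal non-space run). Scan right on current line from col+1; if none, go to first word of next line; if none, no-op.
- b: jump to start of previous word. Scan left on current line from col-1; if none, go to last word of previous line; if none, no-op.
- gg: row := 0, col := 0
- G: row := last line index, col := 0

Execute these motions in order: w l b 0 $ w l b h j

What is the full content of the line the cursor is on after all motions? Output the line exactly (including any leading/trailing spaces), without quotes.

Answer: leaf  fish fire

Derivation:
After 1 (w): row=0 col=1 char='r'
After 2 (l): row=0 col=2 char='o'
After 3 (b): row=0 col=1 char='r'
After 4 (0): row=0 col=0 char='_'
After 5 ($): row=0 col=9 char='n'
After 6 (w): row=1 col=3 char='t'
After 7 (l): row=1 col=4 char='w'
After 8 (b): row=1 col=3 char='t'
After 9 (h): row=1 col=2 char='_'
After 10 (j): row=2 col=2 char='a'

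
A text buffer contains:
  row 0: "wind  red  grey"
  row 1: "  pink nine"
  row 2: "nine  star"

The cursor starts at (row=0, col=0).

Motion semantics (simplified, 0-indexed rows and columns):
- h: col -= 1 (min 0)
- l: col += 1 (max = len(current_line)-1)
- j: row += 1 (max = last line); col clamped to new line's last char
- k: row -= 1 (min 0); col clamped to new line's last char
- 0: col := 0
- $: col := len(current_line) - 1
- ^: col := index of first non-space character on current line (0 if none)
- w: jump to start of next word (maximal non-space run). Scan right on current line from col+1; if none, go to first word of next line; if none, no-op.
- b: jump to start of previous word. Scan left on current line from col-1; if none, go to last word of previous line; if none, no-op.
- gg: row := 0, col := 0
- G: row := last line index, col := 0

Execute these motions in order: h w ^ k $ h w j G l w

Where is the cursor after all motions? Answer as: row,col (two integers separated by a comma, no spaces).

After 1 (h): row=0 col=0 char='w'
After 2 (w): row=0 col=6 char='r'
After 3 (^): row=0 col=0 char='w'
After 4 (k): row=0 col=0 char='w'
After 5 ($): row=0 col=14 char='y'
After 6 (h): row=0 col=13 char='e'
After 7 (w): row=1 col=2 char='p'
After 8 (j): row=2 col=2 char='n'
After 9 (G): row=2 col=0 char='n'
After 10 (l): row=2 col=1 char='i'
After 11 (w): row=2 col=6 char='s'

Answer: 2,6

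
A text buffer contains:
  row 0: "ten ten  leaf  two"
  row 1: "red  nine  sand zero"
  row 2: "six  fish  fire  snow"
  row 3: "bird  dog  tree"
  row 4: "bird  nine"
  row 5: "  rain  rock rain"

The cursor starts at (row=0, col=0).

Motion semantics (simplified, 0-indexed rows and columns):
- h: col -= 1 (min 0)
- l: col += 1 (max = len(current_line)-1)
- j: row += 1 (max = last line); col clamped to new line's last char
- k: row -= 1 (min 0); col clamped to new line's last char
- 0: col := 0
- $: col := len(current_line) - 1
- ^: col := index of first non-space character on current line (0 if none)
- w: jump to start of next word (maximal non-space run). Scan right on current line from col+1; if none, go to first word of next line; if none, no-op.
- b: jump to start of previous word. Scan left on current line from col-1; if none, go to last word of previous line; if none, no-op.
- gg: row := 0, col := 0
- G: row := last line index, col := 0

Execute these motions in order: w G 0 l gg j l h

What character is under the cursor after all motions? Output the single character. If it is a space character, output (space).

Answer: r

Derivation:
After 1 (w): row=0 col=4 char='t'
After 2 (G): row=5 col=0 char='_'
After 3 (0): row=5 col=0 char='_'
After 4 (l): row=5 col=1 char='_'
After 5 (gg): row=0 col=0 char='t'
After 6 (j): row=1 col=0 char='r'
After 7 (l): row=1 col=1 char='e'
After 8 (h): row=1 col=0 char='r'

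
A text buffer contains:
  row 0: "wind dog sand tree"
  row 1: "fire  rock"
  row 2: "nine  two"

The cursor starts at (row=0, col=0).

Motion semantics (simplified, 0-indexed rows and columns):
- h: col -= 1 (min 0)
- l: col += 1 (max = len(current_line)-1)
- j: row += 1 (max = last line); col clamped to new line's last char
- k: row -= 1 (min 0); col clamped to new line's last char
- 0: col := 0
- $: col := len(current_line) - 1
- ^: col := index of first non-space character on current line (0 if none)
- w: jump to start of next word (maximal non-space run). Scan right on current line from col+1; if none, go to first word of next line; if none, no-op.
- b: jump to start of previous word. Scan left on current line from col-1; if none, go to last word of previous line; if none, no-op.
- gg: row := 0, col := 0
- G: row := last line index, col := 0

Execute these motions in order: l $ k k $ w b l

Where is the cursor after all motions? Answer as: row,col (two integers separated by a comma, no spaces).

Answer: 0,15

Derivation:
After 1 (l): row=0 col=1 char='i'
After 2 ($): row=0 col=17 char='e'
After 3 (k): row=0 col=17 char='e'
After 4 (k): row=0 col=17 char='e'
After 5 ($): row=0 col=17 char='e'
After 6 (w): row=1 col=0 char='f'
After 7 (b): row=0 col=14 char='t'
After 8 (l): row=0 col=15 char='r'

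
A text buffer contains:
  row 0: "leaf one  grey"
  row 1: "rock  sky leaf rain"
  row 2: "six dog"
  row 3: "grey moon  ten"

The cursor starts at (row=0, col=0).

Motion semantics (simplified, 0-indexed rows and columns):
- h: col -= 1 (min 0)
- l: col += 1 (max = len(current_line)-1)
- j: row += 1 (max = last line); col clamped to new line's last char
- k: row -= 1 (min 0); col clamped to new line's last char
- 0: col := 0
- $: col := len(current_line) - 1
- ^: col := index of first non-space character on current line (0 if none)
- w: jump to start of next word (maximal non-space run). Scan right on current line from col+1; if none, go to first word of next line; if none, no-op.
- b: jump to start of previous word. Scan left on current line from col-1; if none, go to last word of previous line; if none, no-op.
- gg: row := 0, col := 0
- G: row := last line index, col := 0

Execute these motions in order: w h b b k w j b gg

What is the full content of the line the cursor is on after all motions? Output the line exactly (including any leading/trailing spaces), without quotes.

After 1 (w): row=0 col=5 char='o'
After 2 (h): row=0 col=4 char='_'
After 3 (b): row=0 col=0 char='l'
After 4 (b): row=0 col=0 char='l'
After 5 (k): row=0 col=0 char='l'
After 6 (w): row=0 col=5 char='o'
After 7 (j): row=1 col=5 char='_'
After 8 (b): row=1 col=0 char='r'
After 9 (gg): row=0 col=0 char='l'

Answer: leaf one  grey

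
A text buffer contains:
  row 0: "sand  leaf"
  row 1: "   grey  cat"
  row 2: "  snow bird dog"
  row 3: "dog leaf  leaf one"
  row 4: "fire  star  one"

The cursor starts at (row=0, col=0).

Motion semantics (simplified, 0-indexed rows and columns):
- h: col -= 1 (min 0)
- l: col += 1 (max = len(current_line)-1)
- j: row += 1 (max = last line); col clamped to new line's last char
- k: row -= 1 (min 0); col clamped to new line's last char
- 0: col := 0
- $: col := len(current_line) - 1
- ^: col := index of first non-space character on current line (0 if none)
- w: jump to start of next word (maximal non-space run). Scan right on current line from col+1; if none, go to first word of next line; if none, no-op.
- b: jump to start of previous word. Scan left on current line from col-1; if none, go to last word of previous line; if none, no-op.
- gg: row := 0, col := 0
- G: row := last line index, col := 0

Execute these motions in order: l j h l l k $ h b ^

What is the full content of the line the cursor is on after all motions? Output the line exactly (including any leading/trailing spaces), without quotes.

After 1 (l): row=0 col=1 char='a'
After 2 (j): row=1 col=1 char='_'
After 3 (h): row=1 col=0 char='_'
After 4 (l): row=1 col=1 char='_'
After 5 (l): row=1 col=2 char='_'
After 6 (k): row=0 col=2 char='n'
After 7 ($): row=0 col=9 char='f'
After 8 (h): row=0 col=8 char='a'
After 9 (b): row=0 col=6 char='l'
After 10 (^): row=0 col=0 char='s'

Answer: sand  leaf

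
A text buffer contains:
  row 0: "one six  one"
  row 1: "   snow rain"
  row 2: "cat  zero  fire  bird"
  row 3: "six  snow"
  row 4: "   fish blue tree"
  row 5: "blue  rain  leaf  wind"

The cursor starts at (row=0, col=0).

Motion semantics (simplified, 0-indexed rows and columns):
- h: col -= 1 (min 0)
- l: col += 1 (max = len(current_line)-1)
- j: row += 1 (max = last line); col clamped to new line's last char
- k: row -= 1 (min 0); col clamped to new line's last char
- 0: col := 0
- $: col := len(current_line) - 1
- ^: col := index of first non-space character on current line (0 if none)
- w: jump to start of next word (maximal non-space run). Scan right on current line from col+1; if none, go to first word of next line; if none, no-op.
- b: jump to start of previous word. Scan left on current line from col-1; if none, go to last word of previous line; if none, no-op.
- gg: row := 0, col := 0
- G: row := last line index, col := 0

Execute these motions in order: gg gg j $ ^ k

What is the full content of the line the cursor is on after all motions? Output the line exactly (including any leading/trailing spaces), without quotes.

After 1 (gg): row=0 col=0 char='o'
After 2 (gg): row=0 col=0 char='o'
After 3 (j): row=1 col=0 char='_'
After 4 ($): row=1 col=11 char='n'
After 5 (^): row=1 col=3 char='s'
After 6 (k): row=0 col=3 char='_'

Answer: one six  one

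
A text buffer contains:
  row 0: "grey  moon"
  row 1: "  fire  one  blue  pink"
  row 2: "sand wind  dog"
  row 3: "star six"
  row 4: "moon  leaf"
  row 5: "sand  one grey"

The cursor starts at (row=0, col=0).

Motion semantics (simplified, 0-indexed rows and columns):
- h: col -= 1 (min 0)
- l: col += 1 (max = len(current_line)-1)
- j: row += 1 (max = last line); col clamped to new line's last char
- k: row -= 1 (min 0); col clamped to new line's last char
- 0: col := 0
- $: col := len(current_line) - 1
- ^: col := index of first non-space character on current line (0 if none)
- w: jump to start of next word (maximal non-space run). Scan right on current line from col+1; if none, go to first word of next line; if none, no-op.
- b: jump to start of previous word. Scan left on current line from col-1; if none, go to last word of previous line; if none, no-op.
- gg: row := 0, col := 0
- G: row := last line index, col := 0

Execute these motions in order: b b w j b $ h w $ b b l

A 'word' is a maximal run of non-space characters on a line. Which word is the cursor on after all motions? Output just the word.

Answer: wind

Derivation:
After 1 (b): row=0 col=0 char='g'
After 2 (b): row=0 col=0 char='g'
After 3 (w): row=0 col=6 char='m'
After 4 (j): row=1 col=6 char='_'
After 5 (b): row=1 col=2 char='f'
After 6 ($): row=1 col=22 char='k'
After 7 (h): row=1 col=21 char='n'
After 8 (w): row=2 col=0 char='s'
After 9 ($): row=2 col=13 char='g'
After 10 (b): row=2 col=11 char='d'
After 11 (b): row=2 col=5 char='w'
After 12 (l): row=2 col=6 char='i'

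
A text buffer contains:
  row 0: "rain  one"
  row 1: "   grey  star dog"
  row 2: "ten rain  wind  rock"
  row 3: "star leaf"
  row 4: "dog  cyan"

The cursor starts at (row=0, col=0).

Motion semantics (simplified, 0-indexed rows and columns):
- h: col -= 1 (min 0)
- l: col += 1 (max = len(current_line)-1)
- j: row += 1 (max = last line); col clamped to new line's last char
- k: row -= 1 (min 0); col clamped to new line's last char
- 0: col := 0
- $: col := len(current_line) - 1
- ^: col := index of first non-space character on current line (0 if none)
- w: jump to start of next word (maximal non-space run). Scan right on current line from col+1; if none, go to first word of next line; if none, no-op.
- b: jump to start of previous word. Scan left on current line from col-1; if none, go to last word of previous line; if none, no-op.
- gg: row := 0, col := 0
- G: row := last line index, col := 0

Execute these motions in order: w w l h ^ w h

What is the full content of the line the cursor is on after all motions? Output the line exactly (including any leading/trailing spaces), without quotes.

Answer:    grey  star dog

Derivation:
After 1 (w): row=0 col=6 char='o'
After 2 (w): row=1 col=3 char='g'
After 3 (l): row=1 col=4 char='r'
After 4 (h): row=1 col=3 char='g'
After 5 (^): row=1 col=3 char='g'
After 6 (w): row=1 col=9 char='s'
After 7 (h): row=1 col=8 char='_'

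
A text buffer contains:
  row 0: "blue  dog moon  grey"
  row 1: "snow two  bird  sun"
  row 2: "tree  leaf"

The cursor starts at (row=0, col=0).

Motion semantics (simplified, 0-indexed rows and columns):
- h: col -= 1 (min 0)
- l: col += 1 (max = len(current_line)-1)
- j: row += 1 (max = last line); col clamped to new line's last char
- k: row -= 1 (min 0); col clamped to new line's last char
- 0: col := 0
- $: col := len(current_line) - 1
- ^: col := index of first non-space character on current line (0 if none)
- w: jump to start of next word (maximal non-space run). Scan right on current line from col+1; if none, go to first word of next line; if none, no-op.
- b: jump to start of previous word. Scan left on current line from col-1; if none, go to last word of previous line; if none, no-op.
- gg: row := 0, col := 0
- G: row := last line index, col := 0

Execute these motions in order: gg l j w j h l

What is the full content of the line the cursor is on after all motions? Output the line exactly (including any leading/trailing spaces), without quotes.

After 1 (gg): row=0 col=0 char='b'
After 2 (l): row=0 col=1 char='l'
After 3 (j): row=1 col=1 char='n'
After 4 (w): row=1 col=5 char='t'
After 5 (j): row=2 col=5 char='_'
After 6 (h): row=2 col=4 char='_'
After 7 (l): row=2 col=5 char='_'

Answer: tree  leaf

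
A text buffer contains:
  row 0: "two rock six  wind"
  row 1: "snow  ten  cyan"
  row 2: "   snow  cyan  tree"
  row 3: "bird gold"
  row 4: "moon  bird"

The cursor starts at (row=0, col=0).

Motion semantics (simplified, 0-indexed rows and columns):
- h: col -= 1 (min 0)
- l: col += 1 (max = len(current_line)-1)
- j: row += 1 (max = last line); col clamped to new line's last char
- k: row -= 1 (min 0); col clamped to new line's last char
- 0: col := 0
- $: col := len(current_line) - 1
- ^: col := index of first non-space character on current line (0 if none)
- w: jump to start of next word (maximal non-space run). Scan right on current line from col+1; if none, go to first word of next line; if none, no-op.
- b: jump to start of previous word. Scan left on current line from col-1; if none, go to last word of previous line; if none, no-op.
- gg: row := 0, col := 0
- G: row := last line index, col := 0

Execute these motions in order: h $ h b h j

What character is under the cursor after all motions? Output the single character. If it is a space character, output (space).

After 1 (h): row=0 col=0 char='t'
After 2 ($): row=0 col=17 char='d'
After 3 (h): row=0 col=16 char='n'
After 4 (b): row=0 col=14 char='w'
After 5 (h): row=0 col=13 char='_'
After 6 (j): row=1 col=13 char='a'

Answer: a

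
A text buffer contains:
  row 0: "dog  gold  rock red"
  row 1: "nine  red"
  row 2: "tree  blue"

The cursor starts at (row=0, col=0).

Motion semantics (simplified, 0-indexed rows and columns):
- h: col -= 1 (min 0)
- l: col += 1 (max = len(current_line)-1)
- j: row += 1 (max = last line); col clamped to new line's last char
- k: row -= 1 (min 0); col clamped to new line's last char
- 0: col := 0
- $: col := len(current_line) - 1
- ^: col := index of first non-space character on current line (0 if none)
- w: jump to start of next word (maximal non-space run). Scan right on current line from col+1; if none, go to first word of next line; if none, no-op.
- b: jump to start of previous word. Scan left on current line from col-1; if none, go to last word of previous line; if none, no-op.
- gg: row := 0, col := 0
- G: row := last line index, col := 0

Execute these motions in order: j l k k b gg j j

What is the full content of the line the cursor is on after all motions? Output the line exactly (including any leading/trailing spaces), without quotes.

Answer: tree  blue

Derivation:
After 1 (j): row=1 col=0 char='n'
After 2 (l): row=1 col=1 char='i'
After 3 (k): row=0 col=1 char='o'
After 4 (k): row=0 col=1 char='o'
After 5 (b): row=0 col=0 char='d'
After 6 (gg): row=0 col=0 char='d'
After 7 (j): row=1 col=0 char='n'
After 8 (j): row=2 col=0 char='t'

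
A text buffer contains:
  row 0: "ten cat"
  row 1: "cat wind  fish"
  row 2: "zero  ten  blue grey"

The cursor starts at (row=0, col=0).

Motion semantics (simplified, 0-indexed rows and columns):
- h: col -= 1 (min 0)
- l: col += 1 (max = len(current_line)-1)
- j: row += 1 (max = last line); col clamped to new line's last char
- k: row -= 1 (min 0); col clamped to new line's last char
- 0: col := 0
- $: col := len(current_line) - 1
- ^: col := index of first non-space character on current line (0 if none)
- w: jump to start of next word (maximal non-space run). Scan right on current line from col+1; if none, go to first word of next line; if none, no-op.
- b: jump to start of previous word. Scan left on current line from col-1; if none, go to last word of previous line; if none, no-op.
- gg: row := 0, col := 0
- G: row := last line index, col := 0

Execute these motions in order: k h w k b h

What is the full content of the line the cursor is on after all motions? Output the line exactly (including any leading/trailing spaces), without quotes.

After 1 (k): row=0 col=0 char='t'
After 2 (h): row=0 col=0 char='t'
After 3 (w): row=0 col=4 char='c'
After 4 (k): row=0 col=4 char='c'
After 5 (b): row=0 col=0 char='t'
After 6 (h): row=0 col=0 char='t'

Answer: ten cat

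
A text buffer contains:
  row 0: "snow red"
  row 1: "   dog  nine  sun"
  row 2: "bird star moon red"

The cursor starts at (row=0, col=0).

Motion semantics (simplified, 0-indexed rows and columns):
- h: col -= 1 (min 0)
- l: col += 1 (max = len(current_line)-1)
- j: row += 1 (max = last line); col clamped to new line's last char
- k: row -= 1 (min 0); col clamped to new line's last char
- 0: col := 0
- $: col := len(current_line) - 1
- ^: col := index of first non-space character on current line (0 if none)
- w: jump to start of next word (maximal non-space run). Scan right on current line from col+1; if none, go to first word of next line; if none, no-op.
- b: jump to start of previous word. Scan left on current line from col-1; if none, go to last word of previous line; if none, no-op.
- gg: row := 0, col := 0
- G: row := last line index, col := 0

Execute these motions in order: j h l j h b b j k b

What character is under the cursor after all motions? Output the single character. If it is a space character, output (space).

After 1 (j): row=1 col=0 char='_'
After 2 (h): row=1 col=0 char='_'
After 3 (l): row=1 col=1 char='_'
After 4 (j): row=2 col=1 char='i'
After 5 (h): row=2 col=0 char='b'
After 6 (b): row=1 col=14 char='s'
After 7 (b): row=1 col=8 char='n'
After 8 (j): row=2 col=8 char='r'
After 9 (k): row=1 col=8 char='n'
After 10 (b): row=1 col=3 char='d'

Answer: d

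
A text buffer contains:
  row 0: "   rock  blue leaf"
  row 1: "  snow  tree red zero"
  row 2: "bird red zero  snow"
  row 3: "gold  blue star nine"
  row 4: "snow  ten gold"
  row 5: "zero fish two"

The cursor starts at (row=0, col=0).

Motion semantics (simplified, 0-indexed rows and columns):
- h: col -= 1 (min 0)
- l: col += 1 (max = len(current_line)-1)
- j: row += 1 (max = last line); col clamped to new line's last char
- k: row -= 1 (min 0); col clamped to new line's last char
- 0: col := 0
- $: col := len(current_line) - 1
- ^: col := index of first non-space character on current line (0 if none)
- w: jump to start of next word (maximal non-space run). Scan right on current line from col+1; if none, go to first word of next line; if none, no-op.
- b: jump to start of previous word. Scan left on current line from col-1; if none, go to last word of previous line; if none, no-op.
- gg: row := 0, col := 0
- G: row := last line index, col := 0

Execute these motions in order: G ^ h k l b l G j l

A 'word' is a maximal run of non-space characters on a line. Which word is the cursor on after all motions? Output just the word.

Answer: zero

Derivation:
After 1 (G): row=5 col=0 char='z'
After 2 (^): row=5 col=0 char='z'
After 3 (h): row=5 col=0 char='z'
After 4 (k): row=4 col=0 char='s'
After 5 (l): row=4 col=1 char='n'
After 6 (b): row=4 col=0 char='s'
After 7 (l): row=4 col=1 char='n'
After 8 (G): row=5 col=0 char='z'
After 9 (j): row=5 col=0 char='z'
After 10 (l): row=5 col=1 char='e'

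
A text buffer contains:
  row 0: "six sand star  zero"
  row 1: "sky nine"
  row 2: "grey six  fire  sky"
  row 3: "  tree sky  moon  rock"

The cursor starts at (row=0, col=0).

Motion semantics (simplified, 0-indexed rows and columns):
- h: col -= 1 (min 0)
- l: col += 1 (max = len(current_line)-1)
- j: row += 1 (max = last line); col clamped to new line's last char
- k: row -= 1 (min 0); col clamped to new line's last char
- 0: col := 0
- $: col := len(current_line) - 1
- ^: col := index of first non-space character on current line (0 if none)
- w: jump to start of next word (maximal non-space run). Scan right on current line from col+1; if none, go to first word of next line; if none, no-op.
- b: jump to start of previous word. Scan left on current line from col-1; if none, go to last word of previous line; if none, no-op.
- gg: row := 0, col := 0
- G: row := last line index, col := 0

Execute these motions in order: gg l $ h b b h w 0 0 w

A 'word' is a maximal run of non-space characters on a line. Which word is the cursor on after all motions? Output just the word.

After 1 (gg): row=0 col=0 char='s'
After 2 (l): row=0 col=1 char='i'
After 3 ($): row=0 col=18 char='o'
After 4 (h): row=0 col=17 char='r'
After 5 (b): row=0 col=15 char='z'
After 6 (b): row=0 col=9 char='s'
After 7 (h): row=0 col=8 char='_'
After 8 (w): row=0 col=9 char='s'
After 9 (0): row=0 col=0 char='s'
After 10 (0): row=0 col=0 char='s'
After 11 (w): row=0 col=4 char='s'

Answer: sand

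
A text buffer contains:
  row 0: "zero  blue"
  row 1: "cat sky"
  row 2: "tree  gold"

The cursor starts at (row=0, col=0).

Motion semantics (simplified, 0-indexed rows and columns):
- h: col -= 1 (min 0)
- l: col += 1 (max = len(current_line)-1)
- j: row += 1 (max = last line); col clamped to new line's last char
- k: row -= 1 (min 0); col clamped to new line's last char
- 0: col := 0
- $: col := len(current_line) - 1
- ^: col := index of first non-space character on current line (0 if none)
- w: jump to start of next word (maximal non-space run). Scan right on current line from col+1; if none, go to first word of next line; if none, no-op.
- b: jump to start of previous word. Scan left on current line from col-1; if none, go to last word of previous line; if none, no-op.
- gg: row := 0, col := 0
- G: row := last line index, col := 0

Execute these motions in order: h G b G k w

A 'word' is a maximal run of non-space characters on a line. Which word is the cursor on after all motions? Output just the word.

After 1 (h): row=0 col=0 char='z'
After 2 (G): row=2 col=0 char='t'
After 3 (b): row=1 col=4 char='s'
After 4 (G): row=2 col=0 char='t'
After 5 (k): row=1 col=0 char='c'
After 6 (w): row=1 col=4 char='s'

Answer: sky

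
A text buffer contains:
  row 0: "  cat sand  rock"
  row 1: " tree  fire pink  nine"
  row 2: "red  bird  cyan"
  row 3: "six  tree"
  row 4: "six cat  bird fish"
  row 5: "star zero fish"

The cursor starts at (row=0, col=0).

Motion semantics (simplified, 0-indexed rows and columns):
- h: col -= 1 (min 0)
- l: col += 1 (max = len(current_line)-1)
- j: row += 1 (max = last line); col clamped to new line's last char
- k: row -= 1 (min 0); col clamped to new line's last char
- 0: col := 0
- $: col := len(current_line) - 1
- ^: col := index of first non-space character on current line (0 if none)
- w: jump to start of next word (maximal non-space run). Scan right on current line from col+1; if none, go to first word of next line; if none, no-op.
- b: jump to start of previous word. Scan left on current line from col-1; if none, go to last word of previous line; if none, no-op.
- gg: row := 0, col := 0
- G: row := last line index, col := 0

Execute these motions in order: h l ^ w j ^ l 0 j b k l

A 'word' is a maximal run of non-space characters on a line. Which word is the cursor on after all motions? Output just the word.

Answer: rock

Derivation:
After 1 (h): row=0 col=0 char='_'
After 2 (l): row=0 col=1 char='_'
After 3 (^): row=0 col=2 char='c'
After 4 (w): row=0 col=6 char='s'
After 5 (j): row=1 col=6 char='_'
After 6 (^): row=1 col=1 char='t'
After 7 (l): row=1 col=2 char='r'
After 8 (0): row=1 col=0 char='_'
After 9 (j): row=2 col=0 char='r'
After 10 (b): row=1 col=18 char='n'
After 11 (k): row=0 col=15 char='k'
After 12 (l): row=0 col=15 char='k'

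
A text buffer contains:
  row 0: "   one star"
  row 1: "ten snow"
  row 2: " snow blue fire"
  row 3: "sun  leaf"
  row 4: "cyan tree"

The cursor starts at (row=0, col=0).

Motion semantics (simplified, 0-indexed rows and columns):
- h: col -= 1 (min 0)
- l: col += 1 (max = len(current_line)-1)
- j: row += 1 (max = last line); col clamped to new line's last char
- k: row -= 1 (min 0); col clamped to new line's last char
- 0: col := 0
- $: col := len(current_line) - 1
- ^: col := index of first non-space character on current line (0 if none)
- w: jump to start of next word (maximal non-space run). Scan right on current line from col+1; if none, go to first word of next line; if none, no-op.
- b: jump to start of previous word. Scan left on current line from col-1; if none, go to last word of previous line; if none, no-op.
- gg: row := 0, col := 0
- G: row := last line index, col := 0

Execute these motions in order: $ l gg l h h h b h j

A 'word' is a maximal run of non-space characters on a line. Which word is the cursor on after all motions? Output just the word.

Answer: ten

Derivation:
After 1 ($): row=0 col=10 char='r'
After 2 (l): row=0 col=10 char='r'
After 3 (gg): row=0 col=0 char='_'
After 4 (l): row=0 col=1 char='_'
After 5 (h): row=0 col=0 char='_'
After 6 (h): row=0 col=0 char='_'
After 7 (h): row=0 col=0 char='_'
After 8 (b): row=0 col=0 char='_'
After 9 (h): row=0 col=0 char='_'
After 10 (j): row=1 col=0 char='t'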